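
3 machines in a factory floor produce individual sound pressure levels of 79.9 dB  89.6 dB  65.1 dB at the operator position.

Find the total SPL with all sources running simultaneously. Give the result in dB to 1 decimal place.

Σ 10^(Lᵢ/10) = 1.013e+09.
L_total = 10·log₁₀(1.013e+09) = 90.1 dB.

90.1 dB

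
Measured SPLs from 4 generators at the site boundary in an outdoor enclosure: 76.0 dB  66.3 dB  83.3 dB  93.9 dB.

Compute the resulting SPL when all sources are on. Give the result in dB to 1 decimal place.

94.3 dB

Sum in the linear (power) domain: Σ 10^(Lᵢ/10) = 10^(76.0/10) + 10^(66.3/10) + 10^(83.3/10) + 10^(93.9/10) = 2.713e+09.
Combined level = 10 log₁₀(2.713e+09) = 94.3 dB.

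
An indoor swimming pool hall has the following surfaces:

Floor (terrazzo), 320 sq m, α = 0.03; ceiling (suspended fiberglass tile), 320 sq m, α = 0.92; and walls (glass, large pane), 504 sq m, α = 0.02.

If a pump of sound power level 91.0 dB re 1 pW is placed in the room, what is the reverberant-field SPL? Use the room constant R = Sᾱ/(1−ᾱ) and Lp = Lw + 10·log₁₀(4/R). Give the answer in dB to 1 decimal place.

70.7 dB

Σ(Sᵢαᵢ) = 320·0.03 + 320·0.92 + 504·0.02 = 314.080; total area S = 1144.0 sq m.
ᾱ = 0.2745, so room constant R = A/(1−ᾱ) = 432.915 sq m.
Lp = Lw + 10 log₁₀(4/R) = 91.0 -20.34 = 70.7 dB.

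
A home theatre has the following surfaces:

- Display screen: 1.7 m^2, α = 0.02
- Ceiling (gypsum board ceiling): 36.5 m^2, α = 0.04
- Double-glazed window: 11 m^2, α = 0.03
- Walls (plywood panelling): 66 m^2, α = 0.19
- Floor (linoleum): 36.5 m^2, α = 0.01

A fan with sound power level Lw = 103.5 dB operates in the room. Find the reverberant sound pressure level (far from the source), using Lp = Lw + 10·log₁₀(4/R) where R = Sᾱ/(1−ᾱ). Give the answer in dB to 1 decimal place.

A = 14.729 sabins; S = 151.7 m^2.
ᾱ = 14.729/151.7 = 0.0971; R = Sᾱ/(1−ᾱ) = 14.729/(1−0.0971) = 16.313 m^2.
Lp = 103.5 + 10·log₁₀(4/16.313) = 103.5 + (-6.10) = 97.4 dB.

97.4 dB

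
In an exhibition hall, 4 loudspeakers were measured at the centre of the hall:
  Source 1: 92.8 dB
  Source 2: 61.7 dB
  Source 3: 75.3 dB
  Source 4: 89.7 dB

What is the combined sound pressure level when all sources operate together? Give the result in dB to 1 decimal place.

Sum in the linear (power) domain: Σ 10^(Lᵢ/10) = 10^(92.8/10) + 10^(61.7/10) + 10^(75.3/10) + 10^(89.7/10) = 2.874e+09.
Combined level = 10 log₁₀(2.874e+09) = 94.6 dB.

94.6 dB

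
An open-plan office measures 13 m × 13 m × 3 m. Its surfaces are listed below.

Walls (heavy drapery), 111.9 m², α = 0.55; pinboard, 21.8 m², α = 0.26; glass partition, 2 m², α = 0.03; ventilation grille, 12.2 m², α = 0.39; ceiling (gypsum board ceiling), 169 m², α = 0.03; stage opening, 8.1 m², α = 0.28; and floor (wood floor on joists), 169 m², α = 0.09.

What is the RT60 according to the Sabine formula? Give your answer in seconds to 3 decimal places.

Summing Sᵢαᵢ: 61.545 + 5.668 + 0.060 + 4.758 + 5.070 + 2.268 + 15.210 → A = 94.579 sabins.
V = 13·13·3 = 507 m³.
T = 0.161 V/A = 0.161·507/94.579 = 0.863 s.

0.863 sec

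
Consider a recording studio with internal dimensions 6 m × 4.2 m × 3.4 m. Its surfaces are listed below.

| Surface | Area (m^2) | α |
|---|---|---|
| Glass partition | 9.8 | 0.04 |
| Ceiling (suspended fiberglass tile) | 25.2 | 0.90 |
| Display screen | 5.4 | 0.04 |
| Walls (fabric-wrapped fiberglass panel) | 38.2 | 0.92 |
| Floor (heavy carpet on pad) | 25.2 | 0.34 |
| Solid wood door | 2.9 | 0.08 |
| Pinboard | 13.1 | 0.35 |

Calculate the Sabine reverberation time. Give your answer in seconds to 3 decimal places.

A = Σ Sᵢαᵢ = 9.8*0.04 + 25.2*0.90 + 5.4*0.04 + 38.2*0.92 + 25.2*0.34 + 2.9*0.08 + 13.1*0.35 = 71.817 sabins.
Volume V = 6 × 4.2 × 3.4 = 85.68 m³.
RT60 = 0.161 · V / A = 0.161 × 85.68 / 71.817 = 0.192 s.

0.192 seconds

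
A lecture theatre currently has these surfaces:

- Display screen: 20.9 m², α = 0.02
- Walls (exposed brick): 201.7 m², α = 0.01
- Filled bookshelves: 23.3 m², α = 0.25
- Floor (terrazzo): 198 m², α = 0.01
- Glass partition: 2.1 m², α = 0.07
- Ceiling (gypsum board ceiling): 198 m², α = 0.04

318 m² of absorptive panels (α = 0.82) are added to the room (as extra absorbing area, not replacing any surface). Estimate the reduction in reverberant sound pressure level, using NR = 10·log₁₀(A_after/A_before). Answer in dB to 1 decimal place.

Summing Sᵢαᵢ: 0.418 + 2.017 + 5.825 + 1.980 + 0.147 + 7.920 → A_before = 18.307 sabins.
Treatment contributes 318·0.82 = 260.760 sabins.
New total A_after = 279.067 sabins.
NR = 10·log₁₀(279.067/18.307) = 11.8 dB.

11.8 dB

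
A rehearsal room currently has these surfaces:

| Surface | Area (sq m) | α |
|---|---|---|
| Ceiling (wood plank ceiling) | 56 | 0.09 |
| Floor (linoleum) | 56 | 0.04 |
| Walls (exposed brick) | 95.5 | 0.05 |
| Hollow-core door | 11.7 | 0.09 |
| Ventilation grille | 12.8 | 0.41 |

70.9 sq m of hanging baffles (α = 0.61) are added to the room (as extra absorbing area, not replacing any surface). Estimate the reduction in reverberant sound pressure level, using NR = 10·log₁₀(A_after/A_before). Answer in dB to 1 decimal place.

Equivalent absorption area: A_before = 56·0.09 + 56·0.04 + 95.5·0.05 + 11.7·0.09 + 12.8·0.41 = 18.356 sq m.
Added absorption = 70.9 × 0.61 = 43.249 sabins.
New total A_after = 61.605 sabins.
NR = 10·log₁₀(61.605/18.356) = 5.3 dB.

5.3 dB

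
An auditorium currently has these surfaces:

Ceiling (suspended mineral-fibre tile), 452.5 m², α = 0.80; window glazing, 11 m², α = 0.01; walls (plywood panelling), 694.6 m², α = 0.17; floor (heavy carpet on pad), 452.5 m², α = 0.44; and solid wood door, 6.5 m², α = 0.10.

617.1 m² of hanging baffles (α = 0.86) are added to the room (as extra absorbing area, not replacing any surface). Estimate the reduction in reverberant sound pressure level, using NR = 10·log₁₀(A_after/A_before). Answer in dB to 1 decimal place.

2.5 dB

Equivalent absorption area: A_before = 452.5*0.80 + 11*0.01 + 694.6*0.17 + 452.5*0.44 + 6.5*0.10 = 679.942 m².
Treatment contributes 617.1·0.86 = 530.706 sabins.
A_after = 679.942 + 530.706 = 1210.648 sabins.
NR = 10·log₁₀(1210.648/679.942) = 2.5 dB.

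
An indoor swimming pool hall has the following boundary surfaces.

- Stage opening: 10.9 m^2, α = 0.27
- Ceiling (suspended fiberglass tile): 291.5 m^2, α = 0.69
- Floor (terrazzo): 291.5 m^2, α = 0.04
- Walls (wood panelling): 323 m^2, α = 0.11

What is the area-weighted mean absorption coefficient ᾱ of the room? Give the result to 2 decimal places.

0.27

S = Σ Sᵢ = 10.9 + 291.5 + 291.5 + 323 = 916.9 m^2.
Σ(Sᵢαᵢ) = 10.9×0.27 + 291.5×0.69 + 291.5×0.04 + 323×0.11 = 251.268.
ᾱ = 251.268 / 916.9 = 0.27.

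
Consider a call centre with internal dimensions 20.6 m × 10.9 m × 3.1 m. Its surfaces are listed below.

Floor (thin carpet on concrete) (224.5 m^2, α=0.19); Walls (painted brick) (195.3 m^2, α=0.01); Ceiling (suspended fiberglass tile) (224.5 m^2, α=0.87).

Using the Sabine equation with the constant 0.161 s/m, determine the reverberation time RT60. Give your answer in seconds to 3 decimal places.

0.467 s

Total absorption A = 224.5*0.19 + 195.3*0.01 + 224.5*0.87
  = 42.655 + 1.953 + 195.315 = 239.923 m^2 sabins.
V = 20.6·10.9·3.1 = 696.074 m³.
T = 0.161 V/A = 0.161·696.074/239.923 = 0.467 s.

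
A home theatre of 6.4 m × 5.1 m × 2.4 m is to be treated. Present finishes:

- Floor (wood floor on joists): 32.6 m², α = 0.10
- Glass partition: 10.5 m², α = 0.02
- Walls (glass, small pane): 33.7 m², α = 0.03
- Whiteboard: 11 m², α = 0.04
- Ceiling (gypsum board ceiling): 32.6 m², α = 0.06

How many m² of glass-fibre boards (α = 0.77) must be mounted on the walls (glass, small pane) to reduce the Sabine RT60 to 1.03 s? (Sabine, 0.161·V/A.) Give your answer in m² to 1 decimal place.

7.3

Summing Sᵢαᵢ: 3.260 + 0.210 + 1.011 + 0.440 + 1.956 → A₁ = 6.877 sabins.
V = 78.336 m³. Target absorption A₂ = 0.161 × 78.336 / 1.03 = 12.245 sabins.
ΔA needed = 12.245 − 6.877 = 5.368 sabins.
Each m² of panel replacing the walls (glass, small pane) adds (0.77 − 0.03) = 0.74 sabins.
Panel area = 5.368 / 0.74 = 7.3 m².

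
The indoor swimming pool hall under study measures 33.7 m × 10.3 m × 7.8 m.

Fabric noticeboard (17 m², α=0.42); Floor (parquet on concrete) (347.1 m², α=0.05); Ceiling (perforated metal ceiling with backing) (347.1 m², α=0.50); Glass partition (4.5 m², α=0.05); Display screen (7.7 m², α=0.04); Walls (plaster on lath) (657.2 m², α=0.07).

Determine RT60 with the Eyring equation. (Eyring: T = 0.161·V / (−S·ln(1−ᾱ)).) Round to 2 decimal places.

Total surface area S = 17 + 347.1 + 347.1 + 4.5 + 7.7 + 657.2 = 1380.6 m².
Σ(Sᵢαᵢ) = 17·0.42 + 347.1·0.05 + 347.1·0.50 + 4.5·0.05 + 7.7·0.04 + 657.2·0.07 = 244.582.
Mean coefficient ᾱ = A/S = 0.1772.
Eyring denominator: −S ln(1−ᾱ) = 269.275.
V = 33.7 × 10.3 × 7.8 = 2707.458 m³.
T = 0.161·V/[−S·ln(1−ᾱ)] = 0.161·2707.458/269.275 = 1.62 s.

1.62 sec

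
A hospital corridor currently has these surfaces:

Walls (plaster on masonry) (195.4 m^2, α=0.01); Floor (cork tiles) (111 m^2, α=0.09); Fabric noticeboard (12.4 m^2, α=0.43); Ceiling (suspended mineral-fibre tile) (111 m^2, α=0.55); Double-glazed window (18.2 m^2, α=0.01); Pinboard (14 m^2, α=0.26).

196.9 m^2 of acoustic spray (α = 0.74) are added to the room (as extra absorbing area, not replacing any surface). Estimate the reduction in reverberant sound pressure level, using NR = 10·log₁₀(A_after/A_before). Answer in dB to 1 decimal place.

Total absorption A_before = 195.4×0.01 + 111×0.09 + 12.4×0.43 + 111×0.55 + 18.2×0.01 + 14×0.26
  = 1.954 + 9.990 + 5.332 + 61.050 + 0.182 + 3.640 = 82.148 m^2 sabins.
Added absorption = 196.9 × 0.74 = 145.706 sabins.
New total A_after = 227.854 sabins.
NR = 10·log₁₀(227.854/82.148) = 4.4 dB.

4.4 dB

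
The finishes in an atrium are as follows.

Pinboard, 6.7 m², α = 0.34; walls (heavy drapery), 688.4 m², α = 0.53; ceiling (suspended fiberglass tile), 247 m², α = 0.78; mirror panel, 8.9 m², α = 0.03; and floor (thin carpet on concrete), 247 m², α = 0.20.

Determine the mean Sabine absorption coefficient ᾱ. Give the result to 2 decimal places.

0.51

Total surface area S = 1198.0 m².
Weighted sum Σ Sα = 609.457.
ᾱ = 609.457 / 1198.0 = 0.51.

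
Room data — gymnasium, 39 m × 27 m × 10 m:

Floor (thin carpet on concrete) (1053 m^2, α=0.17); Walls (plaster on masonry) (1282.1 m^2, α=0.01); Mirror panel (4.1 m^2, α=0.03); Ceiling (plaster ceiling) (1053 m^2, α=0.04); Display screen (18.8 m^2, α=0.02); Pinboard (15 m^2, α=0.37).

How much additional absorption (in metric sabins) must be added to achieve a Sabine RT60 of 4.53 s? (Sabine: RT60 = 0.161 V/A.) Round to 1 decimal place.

Equivalent absorption area: A₁ = 1053*0.17 + 1282.1*0.01 + 4.1*0.03 + 1053*0.04 + 18.8*0.02 + 15*0.37 = 240.000 m^2.
Target A₂ = 0.161·10530/4.53 = 374.245 sabins (V = 10530 m³).
Shortfall: 374.245 − 240.000 = 134.2 sabins.

134.2 sabins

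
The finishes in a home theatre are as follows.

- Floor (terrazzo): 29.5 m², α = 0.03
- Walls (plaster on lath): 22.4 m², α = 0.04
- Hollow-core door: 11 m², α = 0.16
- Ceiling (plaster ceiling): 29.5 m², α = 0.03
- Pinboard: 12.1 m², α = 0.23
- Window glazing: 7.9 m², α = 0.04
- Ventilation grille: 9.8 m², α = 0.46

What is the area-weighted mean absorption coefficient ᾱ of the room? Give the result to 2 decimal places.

Total surface area S = 122.2 m².
A = 29.5×0.03 + 22.4×0.04 + 11×0.16 + 29.5×0.03 + 12.1×0.23 + 7.9×0.04 + 9.8×0.46 = 12.033 sabins.
ᾱ = 12.033 / 122.2 = 0.10.

0.10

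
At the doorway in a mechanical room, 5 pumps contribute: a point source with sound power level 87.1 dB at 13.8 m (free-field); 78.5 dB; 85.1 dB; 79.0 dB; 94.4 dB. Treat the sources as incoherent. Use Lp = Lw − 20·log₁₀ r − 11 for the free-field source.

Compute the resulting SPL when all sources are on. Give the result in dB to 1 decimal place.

95.1 dB

Source at 13.8 m: Lp = 87.1 − 20·log₁₀(13.8) − 11 = 53.3 dB.
Σ 10^(Lᵢ/10) = 3.228e+09.
Combined level = 10 log₁₀(3.228e+09) = 95.1 dB.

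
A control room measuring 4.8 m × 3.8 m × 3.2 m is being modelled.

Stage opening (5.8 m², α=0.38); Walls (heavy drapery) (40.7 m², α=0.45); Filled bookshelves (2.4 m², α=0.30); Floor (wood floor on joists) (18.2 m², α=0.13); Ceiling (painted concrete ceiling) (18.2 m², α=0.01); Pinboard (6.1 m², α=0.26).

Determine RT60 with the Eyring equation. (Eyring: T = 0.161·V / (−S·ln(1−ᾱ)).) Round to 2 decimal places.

S = Σ Sᵢ = 91.4 m².
Absorption A = 5.8×0.38 + 40.7×0.45 + 2.4×0.30 + 18.2×0.13 + 18.2×0.01 + 6.1×0.26 = 25.373 sabins.
Mean coefficient ᾱ = A/S = 0.2776.
Eyring denominator: −S ln(1−ᾱ) = 29.721.
V = 4.8 × 3.8 × 3.2 = 58.368 m³.
RT60 = 0.161 × 58.368 / 29.721 = 0.32 s.

0.32 s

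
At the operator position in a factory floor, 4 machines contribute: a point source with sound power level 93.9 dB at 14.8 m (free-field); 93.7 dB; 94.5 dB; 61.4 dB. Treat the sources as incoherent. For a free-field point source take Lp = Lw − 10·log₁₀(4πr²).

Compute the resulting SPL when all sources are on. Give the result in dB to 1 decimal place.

97.1 dB

Source at 14.8 m: Lp = 93.9 − 10·log₁₀(4π·14.8²) = 93.9 − 10·log₁₀(2752.538) = 59.5 dB.
Converting to relative power and adding: 10^(59.5/10) + 10^(93.7/10) + 10^(94.5/10) + 10^(61.4/10) = 5.165e+09.
L_total = 10·log₁₀(5.165e+09) = 97.1 dB.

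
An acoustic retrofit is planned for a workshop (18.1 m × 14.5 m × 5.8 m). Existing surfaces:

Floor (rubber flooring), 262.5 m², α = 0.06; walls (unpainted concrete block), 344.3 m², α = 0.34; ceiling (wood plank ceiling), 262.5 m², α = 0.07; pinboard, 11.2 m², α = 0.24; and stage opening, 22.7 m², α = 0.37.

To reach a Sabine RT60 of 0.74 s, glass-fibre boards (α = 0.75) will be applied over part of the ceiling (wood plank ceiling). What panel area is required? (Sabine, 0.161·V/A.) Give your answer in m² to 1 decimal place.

248.4

Summing Sᵢαᵢ: 15.750 + 117.062 + 18.375 + 2.688 + 8.399 → A₁ = 162.274 sabins.
V = 1522.21 m³. Target absorption A₂ = 0.161 × 1522.21 / 0.74 = 331.184 sabins.
ΔA needed = 331.184 − 162.274 = 168.910 sabins.
Net gain per m²: Δα = 0.75 − 0.07 = 0.68.
Area = ΔA/Δα = 168.910/0.68 = 248.4 m².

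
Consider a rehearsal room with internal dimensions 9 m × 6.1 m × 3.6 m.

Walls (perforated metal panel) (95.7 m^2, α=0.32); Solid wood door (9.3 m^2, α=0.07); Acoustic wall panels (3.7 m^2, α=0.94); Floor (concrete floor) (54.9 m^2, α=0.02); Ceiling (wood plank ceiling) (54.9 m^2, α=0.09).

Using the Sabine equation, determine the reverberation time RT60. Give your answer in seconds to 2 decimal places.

Summing Sᵢαᵢ: 30.624 + 0.651 + 3.478 + 1.098 + 4.941 → A = 40.792 sabins.
Room volume: 197.64 m³.
RT60 = 0.161 · V / A = 0.161 × 197.64 / 40.792 = 0.78 s.

0.78 seconds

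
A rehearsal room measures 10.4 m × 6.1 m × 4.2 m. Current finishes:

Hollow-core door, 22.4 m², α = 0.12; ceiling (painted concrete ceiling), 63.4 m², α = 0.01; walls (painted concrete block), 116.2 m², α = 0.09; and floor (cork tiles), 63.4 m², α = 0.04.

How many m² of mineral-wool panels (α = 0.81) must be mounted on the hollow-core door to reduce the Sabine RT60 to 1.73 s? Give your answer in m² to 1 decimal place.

A₁ = Σ Sᵢαᵢ = 22.4×0.12 + 63.4×0.01 + 116.2×0.09 + 63.4×0.04 = 16.316 sabins.
Required A₂ = 0.161·266.448/1.73 = 24.797 sabins.
Absorption to add: 24.797 − 16.316 = 8.481 sabins.
Each m² of panel replacing the hollow-core door adds (0.81 − 0.12) = 0.69 sabins.
Area = ΔA/Δα = 8.481/0.69 = 12.3 m².

12.3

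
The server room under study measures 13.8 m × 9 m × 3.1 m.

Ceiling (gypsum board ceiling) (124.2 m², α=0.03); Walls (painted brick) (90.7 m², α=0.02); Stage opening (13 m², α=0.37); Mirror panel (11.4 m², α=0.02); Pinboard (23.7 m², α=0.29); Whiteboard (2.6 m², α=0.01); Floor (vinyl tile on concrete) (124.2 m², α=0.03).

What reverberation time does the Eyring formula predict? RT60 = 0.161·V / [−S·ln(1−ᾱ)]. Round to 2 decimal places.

S = Σ Sᵢ = 389.8 m².
Σ(Sᵢαᵢ) = 124.2×0.03 + 90.7×0.02 + 13×0.37 + 11.4×0.02 + 23.7×0.29 + 2.6×0.01 + 124.2×0.03 = 21.203.
Mean coefficient ᾱ = A/S = 0.0544.
−S·ln(1−ᾱ) = −389.8 × ln(1 − 0.0544) = 21.804.
V = 13.8 × 9 × 3.1 = 385.02 m³.
T = 0.161·V/[−S·ln(1−ᾱ)] = 0.161·385.02/21.804 = 2.84 s.

2.84 s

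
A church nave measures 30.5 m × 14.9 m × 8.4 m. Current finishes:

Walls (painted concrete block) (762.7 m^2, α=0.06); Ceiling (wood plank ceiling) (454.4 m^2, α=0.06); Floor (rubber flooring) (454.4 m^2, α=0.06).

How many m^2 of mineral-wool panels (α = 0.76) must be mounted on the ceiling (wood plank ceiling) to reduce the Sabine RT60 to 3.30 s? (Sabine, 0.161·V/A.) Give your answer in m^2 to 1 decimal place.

122.8

Summing Sᵢαᵢ: 45.762 + 27.264 + 27.264 → A₁ = 100.290 sabins.
V = 3817.38 m³. Target absorption A₂ = 0.161 × 3817.38 / 3.30 = 186.242 sabins.
Absorption to add: 186.242 − 100.290 = 85.952 sabins.
Net gain per m^2: Δα = 0.76 − 0.06 = 0.70.
Area = ΔA/Δα = 85.952/0.70 = 122.8 m^2.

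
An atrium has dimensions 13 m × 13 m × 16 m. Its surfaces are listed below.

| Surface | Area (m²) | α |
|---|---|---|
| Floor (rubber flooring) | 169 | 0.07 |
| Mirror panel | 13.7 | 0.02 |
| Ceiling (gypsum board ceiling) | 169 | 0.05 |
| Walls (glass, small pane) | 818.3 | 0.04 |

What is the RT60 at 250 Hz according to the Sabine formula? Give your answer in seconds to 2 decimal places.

8.17 sec

Summing Sᵢαᵢ: 11.830 + 0.274 + 8.450 + 32.732 → A = 53.286 sabins.
Volume V = 13 × 13 × 16 = 2704 m³.
T = 0.161 V/A = 0.161·2704/53.286 = 8.17 s.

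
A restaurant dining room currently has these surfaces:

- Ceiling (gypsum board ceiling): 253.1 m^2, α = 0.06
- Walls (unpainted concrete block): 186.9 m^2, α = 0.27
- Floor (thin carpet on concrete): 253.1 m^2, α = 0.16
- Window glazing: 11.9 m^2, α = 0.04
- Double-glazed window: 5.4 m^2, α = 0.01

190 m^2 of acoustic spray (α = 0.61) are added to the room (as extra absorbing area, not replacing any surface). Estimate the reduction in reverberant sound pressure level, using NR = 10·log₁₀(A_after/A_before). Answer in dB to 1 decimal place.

A_before = Σ Sᵢαᵢ = 253.1*0.06 + 186.9*0.27 + 253.1*0.16 + 11.9*0.04 + 5.4*0.01 = 106.675 sabins.
Added absorption = 190 × 0.61 = 115.900 sabins.
A_after = 106.675 + 115.900 = 222.575 sabins.
Reduction = 10 log₁₀(A_after/A_before) = 10 log₁₀(2.0865) = 3.2 dB.

3.2 dB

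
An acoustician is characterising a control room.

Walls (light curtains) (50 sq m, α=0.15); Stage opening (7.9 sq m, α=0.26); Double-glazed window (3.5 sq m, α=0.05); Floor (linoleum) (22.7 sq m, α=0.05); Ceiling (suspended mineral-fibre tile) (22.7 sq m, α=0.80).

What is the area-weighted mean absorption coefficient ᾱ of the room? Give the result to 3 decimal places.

S = Σ Sᵢ = 50 + 7.9 + 3.5 + 22.7 + 22.7 = 106.8 sq m.
A = 50×0.15 + 7.9×0.26 + 3.5×0.05 + 22.7×0.05 + 22.7×0.80 = 29.024 sabins.
ᾱ = 29.024 / 106.8 = 0.272.

0.272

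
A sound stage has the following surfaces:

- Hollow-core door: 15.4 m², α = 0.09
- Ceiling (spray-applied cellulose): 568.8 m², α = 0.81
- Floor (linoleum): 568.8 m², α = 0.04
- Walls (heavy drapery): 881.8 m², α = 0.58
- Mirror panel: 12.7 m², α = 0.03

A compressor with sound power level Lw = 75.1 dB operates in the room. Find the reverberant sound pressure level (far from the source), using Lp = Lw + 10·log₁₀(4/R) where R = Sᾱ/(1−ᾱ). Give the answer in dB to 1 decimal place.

48.2 dB

Σ(Sᵢαᵢ) = 15.4·0.09 + 568.8·0.81 + 568.8·0.04 + 881.8·0.58 + 12.7·0.03 = 996.691; total area S = 2047.5 m².
ᾱ = 0.4868, so room constant R = A/(1−ᾱ) = 1942.110 m².
Lp = 75.1 + 10·log₁₀(4/1942.110) = 75.1 + (-26.86) = 48.2 dB.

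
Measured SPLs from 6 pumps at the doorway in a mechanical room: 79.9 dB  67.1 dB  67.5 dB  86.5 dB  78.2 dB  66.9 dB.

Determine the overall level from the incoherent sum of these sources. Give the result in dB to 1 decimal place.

Sum in the linear (power) domain: Σ 10^(Lᵢ/10) = 10^(79.9/10) + 10^(67.1/10) + 10^(67.5/10) + 10^(86.5/10) + 10^(78.2/10) + 10^(66.9/10) = 6.261e+08.
Back to dB: 10·log₁₀ Σ = 88.0 dB.

88.0 dB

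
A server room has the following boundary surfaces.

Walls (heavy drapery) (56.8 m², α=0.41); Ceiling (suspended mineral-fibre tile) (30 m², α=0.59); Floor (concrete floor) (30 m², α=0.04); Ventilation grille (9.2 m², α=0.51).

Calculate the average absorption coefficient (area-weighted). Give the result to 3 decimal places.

0.372

S = Σ Sᵢ = 56.8 + 30 + 30 + 9.2 = 126.0 m².
Weighted sum Σ Sα = 46.880.
ᾱ = A/S = 0.372.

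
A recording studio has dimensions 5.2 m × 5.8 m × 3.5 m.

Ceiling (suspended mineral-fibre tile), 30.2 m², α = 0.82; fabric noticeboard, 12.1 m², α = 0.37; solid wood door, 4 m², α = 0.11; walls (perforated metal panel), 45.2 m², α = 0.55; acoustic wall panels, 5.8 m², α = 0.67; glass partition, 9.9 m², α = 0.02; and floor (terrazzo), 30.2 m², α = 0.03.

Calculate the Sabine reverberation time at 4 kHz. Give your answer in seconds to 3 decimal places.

0.285 seconds

Equivalent absorption area: A = 30.2×0.82 + 12.1×0.37 + 4×0.11 + 45.2×0.55 + 5.8×0.67 + 9.9×0.02 + 30.2×0.03 = 59.531 m².
Volume V = 5.2 × 5.8 × 3.5 = 105.56 m³.
T = 0.161 V/A = 0.161·105.56/59.531 = 0.285 s.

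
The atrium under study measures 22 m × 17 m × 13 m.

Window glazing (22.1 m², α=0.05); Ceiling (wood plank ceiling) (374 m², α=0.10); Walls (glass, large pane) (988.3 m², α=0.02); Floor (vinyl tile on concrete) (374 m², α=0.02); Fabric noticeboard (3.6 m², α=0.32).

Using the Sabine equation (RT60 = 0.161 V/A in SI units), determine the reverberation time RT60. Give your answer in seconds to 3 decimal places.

11.700 sec

Equivalent absorption area: A = 22.1*0.05 + 374*0.10 + 988.3*0.02 + 374*0.02 + 3.6*0.32 = 66.903 m².
Room volume: 4862 m³.
T = 0.161 V/A = 0.161·4862/66.903 = 11.700 s.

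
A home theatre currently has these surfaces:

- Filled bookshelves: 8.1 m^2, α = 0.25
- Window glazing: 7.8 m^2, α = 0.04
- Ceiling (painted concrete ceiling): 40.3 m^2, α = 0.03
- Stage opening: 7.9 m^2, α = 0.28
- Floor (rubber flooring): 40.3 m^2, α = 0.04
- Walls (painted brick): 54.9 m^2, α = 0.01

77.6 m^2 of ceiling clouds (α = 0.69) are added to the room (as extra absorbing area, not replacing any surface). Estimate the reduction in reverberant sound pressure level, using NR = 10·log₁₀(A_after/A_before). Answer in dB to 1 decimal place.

8.9 dB

Summing Sᵢαᵢ: 2.025 + 0.312 + 1.209 + 2.212 + 1.612 + 0.549 → A_before = 7.919 sabins.
Treatment contributes 77.6·0.69 = 53.544 sabins.
New total A_after = 61.463 sabins.
Reduction = 10 log₁₀(A_after/A_before) = 10 log₁₀(7.7615) = 8.9 dB.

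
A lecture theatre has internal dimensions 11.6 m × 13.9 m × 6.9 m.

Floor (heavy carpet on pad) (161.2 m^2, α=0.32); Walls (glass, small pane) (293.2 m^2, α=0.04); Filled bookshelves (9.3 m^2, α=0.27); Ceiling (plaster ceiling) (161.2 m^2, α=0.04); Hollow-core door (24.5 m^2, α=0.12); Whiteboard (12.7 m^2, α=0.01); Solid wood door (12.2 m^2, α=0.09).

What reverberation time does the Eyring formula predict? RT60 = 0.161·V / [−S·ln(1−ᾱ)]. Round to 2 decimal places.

Total surface area S = 161.2 + 293.2 + 9.3 + 161.2 + 24.5 + 12.7 + 12.2 = 674.3 m^2.
Σ(Sᵢαᵢ) = 161.2×0.32 + 293.2×0.04 + 9.3×0.27 + 161.2×0.04 + 24.5×0.12 + 12.7×0.01 + 12.2×0.09 = 76.436.
Mean coefficient ᾱ = A/S = 0.1134.
Eyring denominator: −S ln(1−ᾱ) = 81.160.
V = 11.6 × 13.9 × 6.9 = 1112.556 m³.
RT60 = 0.161 × 1112.556 / 81.160 = 2.21 s.

2.21 seconds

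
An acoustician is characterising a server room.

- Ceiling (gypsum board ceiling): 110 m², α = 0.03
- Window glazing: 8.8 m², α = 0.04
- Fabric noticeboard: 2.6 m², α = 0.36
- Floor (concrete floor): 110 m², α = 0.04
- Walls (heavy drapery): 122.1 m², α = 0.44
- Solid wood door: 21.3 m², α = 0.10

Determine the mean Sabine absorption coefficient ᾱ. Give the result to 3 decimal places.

0.173

S = Σ Sᵢ = 110 + 8.8 + 2.6 + 110 + 122.1 + 21.3 = 374.8 m².
Weighted sum Σ Sα = 64.842.
ᾱ = 64.842 / 374.8 = 0.173.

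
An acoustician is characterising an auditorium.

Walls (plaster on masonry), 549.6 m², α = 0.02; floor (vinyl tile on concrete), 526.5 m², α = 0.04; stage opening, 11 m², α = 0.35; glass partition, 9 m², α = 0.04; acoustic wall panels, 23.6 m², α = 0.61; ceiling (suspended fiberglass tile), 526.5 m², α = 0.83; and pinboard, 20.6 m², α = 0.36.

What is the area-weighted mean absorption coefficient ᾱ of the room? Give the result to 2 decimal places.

S = Σ Sᵢ = 549.6 + 526.5 + 11 + 9 + 23.6 + 526.5 + 20.6 = 1666.8 m².
Σ(Sᵢαᵢ) = 549.6·0.02 + 526.5·0.04 + 11·0.35 + 9·0.04 + 23.6·0.61 + 526.5·0.83 + 20.6·0.36 = 495.069.
ᾱ = A/S = 0.30.

0.30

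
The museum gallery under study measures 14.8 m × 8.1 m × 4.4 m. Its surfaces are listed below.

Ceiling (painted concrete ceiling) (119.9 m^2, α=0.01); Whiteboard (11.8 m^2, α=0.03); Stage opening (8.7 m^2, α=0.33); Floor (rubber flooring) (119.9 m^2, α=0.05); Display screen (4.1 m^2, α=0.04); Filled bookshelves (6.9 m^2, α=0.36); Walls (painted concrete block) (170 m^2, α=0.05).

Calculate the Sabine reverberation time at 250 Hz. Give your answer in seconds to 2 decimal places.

3.94 s

A = Σ Sᵢαᵢ = 119.9×0.01 + 11.8×0.03 + 8.7×0.33 + 119.9×0.05 + 4.1×0.04 + 6.9×0.36 + 170×0.05 = 21.567 sabins.
Room volume: 527.472 m³.
RT60 = 0.161 · V / A = 0.161 × 527.472 / 21.567 = 3.94 s.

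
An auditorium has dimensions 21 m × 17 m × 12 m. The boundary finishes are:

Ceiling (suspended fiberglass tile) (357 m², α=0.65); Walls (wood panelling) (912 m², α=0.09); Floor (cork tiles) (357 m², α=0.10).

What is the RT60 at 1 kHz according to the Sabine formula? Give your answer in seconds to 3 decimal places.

1.972 s

Equivalent absorption area: A = 357*0.65 + 912*0.09 + 357*0.10 = 349.830 m².
Volume V = 21 × 17 × 12 = 4284 m³.
T = 0.161 V/A = 0.161·4284/349.830 = 1.972 s.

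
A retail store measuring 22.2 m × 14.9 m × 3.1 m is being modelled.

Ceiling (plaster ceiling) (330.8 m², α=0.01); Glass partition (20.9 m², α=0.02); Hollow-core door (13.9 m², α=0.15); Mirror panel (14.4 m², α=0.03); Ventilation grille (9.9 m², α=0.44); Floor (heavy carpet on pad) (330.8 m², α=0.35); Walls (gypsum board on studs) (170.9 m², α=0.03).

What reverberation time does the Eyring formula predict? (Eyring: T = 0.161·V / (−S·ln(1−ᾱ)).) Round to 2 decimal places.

1.16 seconds

S = Σ Sᵢ = 891.6 m².
Σ(Sᵢαᵢ) = 330.8×0.01 + 20.9×0.02 + 13.9×0.15 + 14.4×0.03 + 9.9×0.44 + 330.8×0.35 + 170.9×0.03 = 131.506.
ᾱ = 131.506 / 891.6 = 0.1475.
−S·ln(1−ᾱ) = −891.6 × ln(1 − 0.1475) = 142.283.
V = 22.2 × 14.9 × 3.1 = 1025.418 m³.
T = 0.161·V/[−S·ln(1−ᾱ)] = 0.161·1025.418/142.283 = 1.16 s.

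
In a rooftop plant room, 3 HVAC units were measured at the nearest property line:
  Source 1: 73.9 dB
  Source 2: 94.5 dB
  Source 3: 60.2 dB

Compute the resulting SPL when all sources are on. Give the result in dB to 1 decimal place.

Sum in the linear (power) domain: Σ 10^(Lᵢ/10) = 10^(73.9/10) + 10^(94.5/10) + 10^(60.2/10) = 2.844e+09.
Back to dB: 10·log₁₀ Σ = 94.5 dB.

94.5 dB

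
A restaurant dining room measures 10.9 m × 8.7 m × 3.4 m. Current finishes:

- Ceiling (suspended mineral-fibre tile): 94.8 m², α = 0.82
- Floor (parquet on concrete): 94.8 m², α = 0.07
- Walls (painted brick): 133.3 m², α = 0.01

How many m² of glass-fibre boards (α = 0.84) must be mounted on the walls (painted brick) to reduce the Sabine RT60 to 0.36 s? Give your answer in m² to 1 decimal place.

Total absorption A₁ = 94.8*0.82 + 94.8*0.07 + 133.3*0.01
  = 77.736 + 6.636 + 1.333 = 85.705 m² sabins.
V = 322.422 m³. Target absorption A₂ = 0.161 × 322.422 / 0.36 = 144.194 sabins.
ΔA needed = 144.194 − 85.705 = 58.489 sabins.
Net gain per m²: Δα = 0.84 − 0.01 = 0.83.
Panel area = 58.489 / 0.83 = 70.5 m².

70.5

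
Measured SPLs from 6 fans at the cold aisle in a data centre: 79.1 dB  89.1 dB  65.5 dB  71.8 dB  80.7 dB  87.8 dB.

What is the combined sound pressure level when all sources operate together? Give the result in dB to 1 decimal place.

92.1 dB

Σ 10^(Lᵢ/10) = 1.633e+09.
Combined level = 10 log₁₀(1.633e+09) = 92.1 dB.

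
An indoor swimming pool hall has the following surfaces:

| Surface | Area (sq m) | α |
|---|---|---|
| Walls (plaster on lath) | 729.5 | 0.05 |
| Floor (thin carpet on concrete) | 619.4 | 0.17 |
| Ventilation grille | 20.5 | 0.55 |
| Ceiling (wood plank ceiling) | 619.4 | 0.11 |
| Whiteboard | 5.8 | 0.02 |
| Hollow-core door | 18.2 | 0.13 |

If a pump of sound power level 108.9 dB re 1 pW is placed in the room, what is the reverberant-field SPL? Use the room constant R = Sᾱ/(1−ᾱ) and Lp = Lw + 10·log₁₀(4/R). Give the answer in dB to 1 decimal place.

Σ(Sᵢαᵢ) = 729.5·0.05 + 619.4·0.17 + 20.5·0.55 + 619.4·0.11 + 5.8·0.02 + 18.2·0.13 = 223.664; total area S = 2012.8 sq m.
ᾱ = 223.664/2012.8 = 0.1111; R = Sᾱ/(1−ᾱ) = 223.664/(1−0.1111) = 251.619 sq m.
Lp = Lw + 10 log₁₀(4/R) = 108.9 -17.99 = 90.9 dB.

90.9 dB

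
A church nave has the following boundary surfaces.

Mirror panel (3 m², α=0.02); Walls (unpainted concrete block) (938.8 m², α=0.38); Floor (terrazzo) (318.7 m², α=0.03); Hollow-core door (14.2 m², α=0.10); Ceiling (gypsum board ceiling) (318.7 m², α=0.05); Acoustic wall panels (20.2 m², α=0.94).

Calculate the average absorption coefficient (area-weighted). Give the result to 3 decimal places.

Total surface area S = 1613.6 m².
Weighted sum Σ Sα = 402.708.
ᾱ = 402.708 / 1613.6 = 0.250.

0.250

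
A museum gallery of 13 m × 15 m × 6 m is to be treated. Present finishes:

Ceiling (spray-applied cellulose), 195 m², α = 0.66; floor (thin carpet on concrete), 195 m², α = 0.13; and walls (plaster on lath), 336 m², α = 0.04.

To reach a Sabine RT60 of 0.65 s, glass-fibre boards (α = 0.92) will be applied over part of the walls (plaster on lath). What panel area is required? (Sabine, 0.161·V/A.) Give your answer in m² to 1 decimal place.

Equivalent absorption area: A₁ = 195×0.66 + 195×0.13 + 336×0.04 = 167.490 m².
Required A₂ = 0.161·1170/0.65 = 289.800 sabins.
ΔA needed = 289.800 − 167.490 = 122.310 sabins.
Net gain per m²: Δα = 0.92 − 0.04 = 0.88.
Area = ΔA/Δα = 122.310/0.88 = 139.0 m².

139.0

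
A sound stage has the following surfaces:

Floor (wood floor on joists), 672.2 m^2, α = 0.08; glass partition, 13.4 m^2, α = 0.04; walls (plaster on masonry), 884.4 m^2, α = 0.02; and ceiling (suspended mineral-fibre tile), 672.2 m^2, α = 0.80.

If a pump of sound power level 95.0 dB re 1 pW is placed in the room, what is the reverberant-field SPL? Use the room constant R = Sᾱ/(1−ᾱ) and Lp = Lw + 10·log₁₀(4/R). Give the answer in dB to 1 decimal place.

Σ(Sᵢαᵢ) = 672.2·0.08 + 13.4·0.04 + 884.4·0.02 + 672.2·0.80 = 609.760; total area S = 2242.2 m^2.
ᾱ = 0.2719, so room constant R = A/(1−ᾱ) = 837.467 m^2.
Lp = 95.0 + 10·log₁₀(4/837.467) = 95.0 + (-23.21) = 71.8 dB.

71.8 dB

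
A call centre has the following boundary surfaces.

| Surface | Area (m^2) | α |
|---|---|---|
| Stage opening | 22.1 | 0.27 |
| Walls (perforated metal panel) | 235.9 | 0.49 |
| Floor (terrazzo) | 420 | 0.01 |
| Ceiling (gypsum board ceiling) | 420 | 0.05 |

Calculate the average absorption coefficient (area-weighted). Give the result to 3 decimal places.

0.134

S = Σ Sᵢ = 22.1 + 235.9 + 420 + 420 = 1098.0 m^2.
Σ(Sᵢαᵢ) = 22.1×0.27 + 235.9×0.49 + 420×0.01 + 420×0.05 = 146.758.
ᾱ = 146.758 / 1098.0 = 0.134.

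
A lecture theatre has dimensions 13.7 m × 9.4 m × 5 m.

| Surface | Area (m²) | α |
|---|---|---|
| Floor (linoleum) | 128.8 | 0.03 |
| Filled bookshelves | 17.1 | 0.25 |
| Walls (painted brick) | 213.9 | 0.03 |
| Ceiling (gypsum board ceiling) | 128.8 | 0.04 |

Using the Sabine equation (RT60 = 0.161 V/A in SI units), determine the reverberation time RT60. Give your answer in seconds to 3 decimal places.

Equivalent absorption area: A = 128.8*0.03 + 17.1*0.25 + 213.9*0.03 + 128.8*0.04 = 19.708 m².
V = 13.7·9.4·5 = 643.9 m³.
T = 0.161 V/A = 0.161·643.9/19.708 = 5.260 s.

5.260 s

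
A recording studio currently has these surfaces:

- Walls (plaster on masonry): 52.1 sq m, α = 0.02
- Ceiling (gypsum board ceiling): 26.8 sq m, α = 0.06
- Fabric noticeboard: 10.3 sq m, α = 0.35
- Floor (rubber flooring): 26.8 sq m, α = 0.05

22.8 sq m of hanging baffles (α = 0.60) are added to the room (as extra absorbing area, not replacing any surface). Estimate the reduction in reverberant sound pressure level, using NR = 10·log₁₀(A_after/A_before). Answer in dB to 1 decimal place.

4.5 dB

Equivalent absorption area: A_before = 52.1×0.02 + 26.8×0.06 + 10.3×0.35 + 26.8×0.05 = 7.595 sq m.
Treatment contributes 22.8·0.60 = 13.680 sabins.
A_after = 7.595 + 13.680 = 21.275 sabins.
NR = 10·log₁₀(21.275/7.595) = 4.5 dB.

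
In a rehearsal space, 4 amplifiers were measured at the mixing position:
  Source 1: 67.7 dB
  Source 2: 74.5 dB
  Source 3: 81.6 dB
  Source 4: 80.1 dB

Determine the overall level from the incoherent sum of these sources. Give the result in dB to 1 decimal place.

84.5 dB

Converting to relative power and adding: 10^(67.7/10) + 10^(74.5/10) + 10^(81.6/10) + 10^(80.1/10) = 2.809e+08.
Back to dB: 10·log₁₀ Σ = 84.5 dB.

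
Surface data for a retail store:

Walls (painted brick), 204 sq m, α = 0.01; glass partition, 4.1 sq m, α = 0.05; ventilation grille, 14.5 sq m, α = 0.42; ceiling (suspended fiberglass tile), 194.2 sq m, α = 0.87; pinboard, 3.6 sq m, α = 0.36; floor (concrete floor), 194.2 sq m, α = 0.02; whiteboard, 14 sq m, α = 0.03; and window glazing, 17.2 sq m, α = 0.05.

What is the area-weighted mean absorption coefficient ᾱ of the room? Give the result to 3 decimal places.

Total surface area S = 645.8 sq m.
Σ(Sᵢαᵢ) = 204×0.01 + 4.1×0.05 + 14.5×0.42 + 194.2×0.87 + 3.6×0.36 + 194.2×0.02 + 14×0.03 + 17.2×0.05 = 183.749.
ᾱ = A/S = 0.285.

0.285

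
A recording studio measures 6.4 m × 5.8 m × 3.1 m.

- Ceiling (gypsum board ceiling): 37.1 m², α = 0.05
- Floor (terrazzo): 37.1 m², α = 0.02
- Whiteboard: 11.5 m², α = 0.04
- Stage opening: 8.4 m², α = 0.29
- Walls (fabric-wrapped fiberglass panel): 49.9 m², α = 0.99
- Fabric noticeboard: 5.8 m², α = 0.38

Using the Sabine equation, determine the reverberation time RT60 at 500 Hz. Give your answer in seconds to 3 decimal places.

0.324 sec

Total absorption A = 37.1×0.05 + 37.1×0.02 + 11.5×0.04 + 8.4×0.29 + 49.9×0.99 + 5.8×0.38
  = 1.855 + 0.742 + 0.460 + 2.436 + 49.401 + 2.204 = 57.098 m² sabins.
Volume V = 6.4 × 5.8 × 3.1 = 115.072 m³.
RT60 = 0.161 · V / A = 0.161 × 115.072 / 57.098 = 0.324 s.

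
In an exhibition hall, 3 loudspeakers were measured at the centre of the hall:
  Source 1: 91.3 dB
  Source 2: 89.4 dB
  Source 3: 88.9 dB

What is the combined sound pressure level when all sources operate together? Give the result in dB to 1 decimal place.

94.8 dB

Σ 10^(Lᵢ/10) = 2.996e+09.
L_total = 10·log₁₀(2.996e+09) = 94.8 dB.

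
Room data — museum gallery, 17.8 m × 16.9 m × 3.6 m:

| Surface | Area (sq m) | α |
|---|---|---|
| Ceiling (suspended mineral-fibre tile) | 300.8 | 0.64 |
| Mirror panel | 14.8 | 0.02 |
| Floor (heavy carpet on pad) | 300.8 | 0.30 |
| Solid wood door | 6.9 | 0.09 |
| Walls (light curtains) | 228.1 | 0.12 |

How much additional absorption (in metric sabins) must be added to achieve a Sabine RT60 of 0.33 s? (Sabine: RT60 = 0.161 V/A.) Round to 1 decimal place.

217.3 sabins

A₁ = Σ Sᵢαᵢ = 300.8·0.64 + 14.8·0.02 + 300.8·0.30 + 6.9·0.09 + 228.1·0.12 = 311.041 sabins.
Target A₂ = 0.161·1082.952/0.33 = 528.349 sabins (V = 1082.952 m³).
ΔA = A₂ − A₁ = 528.349 − 311.041 = 217.3 sabins.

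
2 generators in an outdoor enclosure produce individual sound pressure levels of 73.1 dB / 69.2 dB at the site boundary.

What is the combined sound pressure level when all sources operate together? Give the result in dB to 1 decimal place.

74.6 dB

Sum in the linear (power) domain: Σ 10^(Lᵢ/10) = 10^(73.1/10) + 10^(69.2/10) = 2.874e+07.
Combined level = 10 log₁₀(2.874e+07) = 74.6 dB.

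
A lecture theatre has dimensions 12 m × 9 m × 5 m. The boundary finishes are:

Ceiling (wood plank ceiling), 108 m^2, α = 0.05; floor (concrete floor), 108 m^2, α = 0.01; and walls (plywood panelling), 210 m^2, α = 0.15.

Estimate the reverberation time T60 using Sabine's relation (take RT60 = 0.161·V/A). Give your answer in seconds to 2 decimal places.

2.29 sec

Equivalent absorption area: A = 108·0.05 + 108·0.01 + 210·0.15 = 37.980 m^2.
Volume V = 12 × 9 × 5 = 540 m³.
Sabine: RT60 = 0.161 × 540 / 37.980 = 2.29 s.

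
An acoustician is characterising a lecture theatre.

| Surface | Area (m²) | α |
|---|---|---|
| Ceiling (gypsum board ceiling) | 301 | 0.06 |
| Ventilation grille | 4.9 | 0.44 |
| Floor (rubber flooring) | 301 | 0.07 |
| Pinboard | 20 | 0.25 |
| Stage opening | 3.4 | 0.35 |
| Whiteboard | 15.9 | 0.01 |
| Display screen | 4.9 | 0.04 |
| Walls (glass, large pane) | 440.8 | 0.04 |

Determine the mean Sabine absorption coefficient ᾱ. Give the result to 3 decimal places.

0.060

Total surface area S = 1091.9 m².
A = 301·0.06 + 4.9·0.44 + 301·0.07 + 20·0.25 + 3.4·0.35 + 15.9·0.01 + 4.9·0.04 + 440.8·0.04 = 65.463 sabins.
ᾱ = A/S = 0.060.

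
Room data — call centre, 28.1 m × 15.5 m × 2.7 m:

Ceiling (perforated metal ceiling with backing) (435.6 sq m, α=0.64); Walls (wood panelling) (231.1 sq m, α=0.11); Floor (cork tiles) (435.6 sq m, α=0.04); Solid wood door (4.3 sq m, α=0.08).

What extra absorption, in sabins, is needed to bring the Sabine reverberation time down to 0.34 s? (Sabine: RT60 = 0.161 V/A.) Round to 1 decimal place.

Total absorption A₁ = 435.6*0.64 + 231.1*0.11 + 435.6*0.04 + 4.3*0.08
  = 278.784 + 25.421 + 17.424 + 0.344 = 321.973 sq m sabins.
V = 1175.985 m³. Required absorption A₂ = 0.161 × 1175.985 / 0.34 = 556.863 sabins.
Shortfall: 556.863 − 321.973 = 234.9 sabins.

234.9 sabins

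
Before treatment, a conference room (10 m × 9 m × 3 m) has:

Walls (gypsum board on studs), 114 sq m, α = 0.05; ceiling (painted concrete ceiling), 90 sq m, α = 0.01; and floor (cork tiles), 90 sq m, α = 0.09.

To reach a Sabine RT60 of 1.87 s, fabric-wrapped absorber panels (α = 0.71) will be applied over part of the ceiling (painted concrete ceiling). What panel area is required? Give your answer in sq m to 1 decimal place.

12.2

Total absorption A₁ = 114*0.05 + 90*0.01 + 90*0.09
  = 5.700 + 0.900 + 8.100 = 14.700 sq m sabins.
Required A₂ = 0.161·270/1.87 = 23.246 sabins.
ΔA needed = 23.246 − 14.700 = 8.546 sabins.
Each sq m of panel replacing the ceiling (painted concrete ceiling) adds (0.71 − 0.01) = 0.70 sabins.
Area = ΔA/Δα = 8.546/0.70 = 12.2 sq m.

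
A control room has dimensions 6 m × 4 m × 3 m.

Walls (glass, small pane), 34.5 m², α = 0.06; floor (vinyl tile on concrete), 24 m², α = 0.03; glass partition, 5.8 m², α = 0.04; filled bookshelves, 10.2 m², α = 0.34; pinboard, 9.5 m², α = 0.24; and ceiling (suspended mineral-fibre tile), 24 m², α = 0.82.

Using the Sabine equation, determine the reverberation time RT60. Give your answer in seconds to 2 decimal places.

Equivalent absorption area: A = 34.5×0.06 + 24×0.03 + 5.8×0.04 + 10.2×0.34 + 9.5×0.24 + 24×0.82 = 28.450 m².
Room volume: 72 m³.
T = 0.161 V/A = 0.161·72/28.450 = 0.41 s.

0.41 sec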